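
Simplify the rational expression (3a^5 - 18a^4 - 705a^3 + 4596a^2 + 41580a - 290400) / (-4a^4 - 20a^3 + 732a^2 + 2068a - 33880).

(-3a^2 + 54a - 240)/(4a - 28)

Apply the Euclidean algorithm:
  3a^5 - 18a^4 - 705a^3 + 4596a^2 + 41580a - 290400 = (-(3/4)a + 33/4)(-4a^4 - 20a^3 + 732a^2 + 2068a - 33880) + (9a^3 + 108a^2 - 891a - 10890)
  -4a^4 - 20a^3 + 732a^2 + 2068a - 33880 = (-(4/9)a + 28/9)(9a^3 + 108a^2 - 891a - 10890) + (0)
Last nonzero remainder: 9a^3 + 108a^2 - 891a - 10890. Dividing through by 9 gives the monic gcd a^3 + 12a^2 - 99a - 1210.
Cancel a^3 + 12a^2 - 99a - 1210 from numerator and denominator to get the reduced form.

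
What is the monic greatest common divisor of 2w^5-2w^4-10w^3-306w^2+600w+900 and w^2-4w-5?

w^2-4w-5

Repeated division with remainder:
  2w^5-2w^4-10w^3-306w^2+600w+900 = (2w^3+6w^2+24w-180)(w^2-4w-5) + (0)
The last nonzero remainder w^2-4w-5 is already monic.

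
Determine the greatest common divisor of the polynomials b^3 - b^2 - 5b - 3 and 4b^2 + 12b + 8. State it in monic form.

b + 1

Repeated division with remainder:
  b^3 - b^2 - 5b - 3 = ((1/4)b - 1)(4b^2 + 12b + 8) + (5b + 5)
  4b^2 + 12b + 8 = ((4/5)b + 8/5)(5b + 5) + (0)
Last nonzero remainder: 5b + 5. Dividing through by 5 gives the monic gcd b + 1.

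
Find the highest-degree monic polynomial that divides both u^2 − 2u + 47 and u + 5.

By polynomial division,
  u^2 − 2u + 47 = (u − 7)(u + 5) + (82)
  u + 5 = ((1/82)u + 5/82)(82) + (0)
The last nonzero remainder is the constant 82, so the polynomials are coprime and gcd = 1.

1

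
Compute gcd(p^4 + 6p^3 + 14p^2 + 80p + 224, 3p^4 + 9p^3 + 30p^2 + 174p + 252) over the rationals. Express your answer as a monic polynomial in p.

p^2 - 2p + 14

Apply the Euclidean algorithm:
  p^4 + 6p^3 + 14p^2 + 80p + 224 = (1/3)(3p^4 + 9p^3 + 30p^2 + 174p + 252) + (3p^3 + 4p^2 + 22p + 140)
  3p^4 + 9p^3 + 30p^2 + 174p + 252 = (p + 5/3)(3p^3 + 4p^2 + 22p + 140) + ((4/3)p^2 - (8/3)p + 56/3)
  3p^3 + 4p^2 + 22p + 140 = ((9/4)p + 15/2)((4/3)p^2 - (8/3)p + 56/3) + (0)
Last nonzero remainder: (4/3)p^2 - (8/3)p + 56/3. Dividing through by 4/3 gives the monic gcd p^2 - 2p + 14.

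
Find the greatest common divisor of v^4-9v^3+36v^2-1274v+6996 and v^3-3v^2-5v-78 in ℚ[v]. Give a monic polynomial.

v-6

Euclidean algorithm in ℚ[v]:
  v^4-9v^3+36v^2-1274v+6996 = (v-6)(v^3-3v^2-5v-78) + (23v^2-1226v+6528)
  v^3-3v^2-5v-78 = ((1/23)v+1157/529)(23v^2-1226v+6528) + ((1265693/529)v-7594158/529)
  23v^2-1226v+6528 = ((12167/1265693)v-575552/1265693)((1265693/529)v-7594158/529) + (0)
Last nonzero remainder: (1265693/529)v-7594158/529. Dividing through by 1265693/529 gives the monic gcd v-6.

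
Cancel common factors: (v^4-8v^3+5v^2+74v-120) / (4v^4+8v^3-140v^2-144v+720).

Repeated division with remainder:
  v^4-8v^3+5v^2+74v-120 = (1/4)(4v^4+8v^3-140v^2-144v+720) + (-10v^3+40v^2+110v-300)
  4v^4+8v^3-140v^2-144v+720 = (-(2/5)v-12/5)(-10v^3+40v^2+110v-300) + (0)
Last nonzero remainder: -10v^3+40v^2+110v-300. Dividing through by -10 gives the monic gcd v^3-4v^2-11v+30.
Cancel v^3-4v^2-11v+30 from numerator and denominator to get the reduced form.

(v-4)/(4v+24)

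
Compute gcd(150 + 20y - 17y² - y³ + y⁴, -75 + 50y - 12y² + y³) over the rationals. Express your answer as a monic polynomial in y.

15 - 7y + y²

By polynomial division,
  y⁴ - y³ - 17y² + 20y + 150 = (y + 11)(y³ - 12y² + 50y - 75) + (65y² - 455y + 975)
  y³ - 12y² + 50y - 75 = ((1/65)y - 1/13)(65y² - 455y + 975) + (0)
Last nonzero remainder: 65y² - 455y + 975. Dividing through by 65 gives the monic gcd y² - 7y + 15.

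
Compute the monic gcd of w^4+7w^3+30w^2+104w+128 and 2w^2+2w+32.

w^2+w+16

Apply the Euclidean algorithm:
  w^4+7w^3+30w^2+104w+128 = ((1/2)w^2+3w+4)(2w^2+2w+32) + (0)
Last nonzero remainder: 2w^2+2w+32. Dividing through by 2 gives the monic gcd w^2+w+16.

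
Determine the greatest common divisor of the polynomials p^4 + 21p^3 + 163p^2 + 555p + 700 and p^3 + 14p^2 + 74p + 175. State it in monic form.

p + 7

Apply the Euclidean algorithm:
  p^4 + 21p^3 + 163p^2 + 555p + 700 = (p + 7)(p^3 + 14p^2 + 74p + 175) + (−9p^2 − 138p − 525)
  p^3 + 14p^2 + 74p + 175 = (−(1/9)p + 4/27)(−9p^2 − 138p − 525) + ((325/9)p + 2275/9)
  −9p^2 − 138p − 525 = (−(81/325)p − 27/13)((325/9)p + 2275/9) + (0)
Last nonzero remainder: (325/9)p + 2275/9. Dividing through by 325/9 gives the monic gcd p + 7.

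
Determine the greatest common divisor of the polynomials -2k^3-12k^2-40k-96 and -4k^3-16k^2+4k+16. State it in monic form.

k+4

Euclidean algorithm in ℚ[k]:
  -2k^3-12k^2-40k-96 = (1/2)(-4k^3-16k^2+4k+16) + (-4k^2-42k-104)
  -4k^3-16k^2+4k+16 = (k-13/2)(-4k^2-42k-104) + (-165k-660)
  -4k^2-42k-104 = ((4/165)k+26/165)(-165k-660) + (0)
Last nonzero remainder: -165k-660. Dividing through by -165 gives the monic gcd k+4.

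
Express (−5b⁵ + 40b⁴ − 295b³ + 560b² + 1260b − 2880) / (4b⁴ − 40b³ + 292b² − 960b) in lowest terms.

(−5b³ + 15b² + 20b − 60)/(4b² − 20b)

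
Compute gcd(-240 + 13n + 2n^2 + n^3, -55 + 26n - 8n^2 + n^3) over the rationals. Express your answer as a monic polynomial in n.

Euclidean algorithm in ℚ[n]:
  n^3 + 2n^2 + 13n - 240 = (n^3 - 8n^2 + 26n - 55) + (10n^2 - 13n - 185)
  n^3 - 8n^2 + 26n - 55 = ((1/10)n - 67/100)(10n^2 - 13n - 185) + ((3579/100)n - 3579/20)
  10n^2 - 13n - 185 = ((1000/3579)n + 3700/3579)((3579/100)n - 3579/20) + (0)
Last nonzero remainder: (3579/100)n - 3579/20. Dividing through by 3579/100 gives the monic gcd n - 5.

-5 + n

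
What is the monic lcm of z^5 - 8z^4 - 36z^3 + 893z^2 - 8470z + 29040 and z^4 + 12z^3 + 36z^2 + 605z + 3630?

Euclidean algorithm in ℚ[z]:
  z^5 - 8z^4 - 36z^3 + 893z^2 - 8470z + 29040 = (z - 20)(z^4 + 12z^3 + 36z^2 + 605z + 3630) + (168z^3 + 1008z^2 + 101640)
  z^4 + 12z^3 + 36z^2 + 605z + 3630 = ((1/168)z + 1/28)(168z^3 + 1008z^2 + 101640) + (0)
Last nonzero remainder: 168z^3 + 1008z^2 + 101640. Dividing through by 168 gives the monic gcd z^3 + 6z^2 + 605.
Then lcm(f, g) = f·g / gcd(f, g); expanding and making the result monic gives the answer.

z^6 - 2z^5 - 84z^4 + 677z^3 - 3112z^2 - 21780z + 174240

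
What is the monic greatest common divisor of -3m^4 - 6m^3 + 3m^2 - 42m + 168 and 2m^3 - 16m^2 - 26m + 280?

m + 4

Apply the Euclidean algorithm:
  -3m^4 - 6m^3 + 3m^2 - 42m + 168 = (-(3/2)m - 15)(2m^3 - 16m^2 - 26m + 280) + (-276m^2 - 12m + 4368)
  2m^3 - 16m^2 - 26m + 280 = (-(1/138)m + 185/3174)(-276m^2 - 12m + 4368) + ((3360/529)m + 13440/529)
  -276m^2 - 12m + 4368 = (-(12167/280)m + 6877/40)((3360/529)m + 13440/529) + (0)
Last nonzero remainder: (3360/529)m + 13440/529. Dividing through by 3360/529 gives the monic gcd m + 4.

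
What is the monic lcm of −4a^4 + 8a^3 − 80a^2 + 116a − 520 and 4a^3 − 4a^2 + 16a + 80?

a^5 + 16a^3 + 11a^2 + 72a + 260

Apply the Euclidean algorithm:
  −4a^4 + 8a^3 − 80a^2 + 116a − 520 = (−a + 1)(4a^3 − 4a^2 + 16a + 80) + (−60a^2 + 180a − 600)
  4a^3 − 4a^2 + 16a + 80 = (−(1/15)a − 2/15)(−60a^2 + 180a − 600) + (0)
Last nonzero remainder: −60a^2 + 180a − 600. Dividing through by −60 gives the monic gcd a^2 − 3a + 10.
Then lcm(f, g) = f·g / gcd(f, g); expanding and making the result monic gives the answer.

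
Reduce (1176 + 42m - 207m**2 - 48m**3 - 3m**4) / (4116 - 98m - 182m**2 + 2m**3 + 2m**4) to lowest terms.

(24 - 6m - 3m**2)/(84 - 26m + 2m**2)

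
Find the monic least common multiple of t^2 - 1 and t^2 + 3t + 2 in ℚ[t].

Euclidean algorithm in ℚ[t]:
  t^2 - 1 = (t^2 + 3t + 2) + (-3t - 3)
  t^2 + 3t + 2 = (-(1/3)t - 2/3)(-3t - 3) + (0)
Last nonzero remainder: -3t - 3. Dividing through by -3 gives the monic gcd t + 1.
Then lcm(f, g) = f·g / gcd(f, g); expanding and making the result monic gives the answer.

t^3 + 2t^2 - t - 2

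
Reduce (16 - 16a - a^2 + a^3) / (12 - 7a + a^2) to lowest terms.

(-4 + 3a + a^2)/(-3 + a)

Repeated division with remainder:
  a^3 - a^2 - 16a + 16 = (a + 6)(a^2 - 7a + 12) + (14a - 56)
  a^2 - 7a + 12 = ((1/14)a - 3/14)(14a - 56) + (0)
Last nonzero remainder: 14a - 56. Dividing through by 14 gives the monic gcd a - 4.
Cancel a - 4 from numerator and denominator to get the reduced form.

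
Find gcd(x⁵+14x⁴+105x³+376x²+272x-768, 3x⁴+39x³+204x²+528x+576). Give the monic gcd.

Apply the Euclidean algorithm:
  x⁵+14x⁴+105x³+376x²+272x-768 = ((1/3)x+1/3)(3x⁴+39x³+204x²+528x+576) + (24x³+132x²-96x-960)
  3x⁴+39x³+204x²+528x+576 = ((1/8)x+15/16)(24x³+132x²-96x-960) + ((369/4)x²+738x+1476)
  24x³+132x²-96x-960 = ((32/123)x-80/123)((369/4)x²+738x+1476) + (0)
Last nonzero remainder: (369/4)x²+738x+1476. Dividing through by 369/4 gives the monic gcd x²+8x+16.

x²+8x+16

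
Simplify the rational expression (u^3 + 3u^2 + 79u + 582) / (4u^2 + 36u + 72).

(u^2 - 3u + 97)/(4u + 12)

Euclidean algorithm in ℚ[u]:
  u^3 + 3u^2 + 79u + 582 = ((1/4)u - 3/2)(4u^2 + 36u + 72) + (115u + 690)
  4u^2 + 36u + 72 = ((4/115)u + 12/115)(115u + 690) + (0)
Last nonzero remainder: 115u + 690. Dividing through by 115 gives the monic gcd u + 6.
Cancel u + 6 from numerator and denominator to get the reduced form.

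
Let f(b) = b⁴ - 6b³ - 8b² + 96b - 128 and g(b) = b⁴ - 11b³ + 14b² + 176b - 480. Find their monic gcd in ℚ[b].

b² - 16

Euclidean algorithm in ℚ[b]:
  b⁴ - 6b³ - 8b² + 96b - 128 = (b⁴ - 11b³ + 14b² + 176b - 480) + (5b³ - 22b² - 80b + 352)
  b⁴ - 11b³ + 14b² + 176b - 480 = ((1/5)b - 33/25)(5b³ - 22b² - 80b + 352) + ((24/25)b² - 384/25)
  5b³ - 22b² - 80b + 352 = ((125/24)b - 275/12)((24/25)b² - 384/25) + (0)
Last nonzero remainder: (24/25)b² - 384/25. Dividing through by 24/25 gives the monic gcd b² - 16.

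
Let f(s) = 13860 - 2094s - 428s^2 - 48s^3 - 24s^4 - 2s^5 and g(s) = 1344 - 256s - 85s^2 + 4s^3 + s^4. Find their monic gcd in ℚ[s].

Apply the Euclidean algorithm:
  -2s^5 - 24s^4 - 48s^3 - 428s^2 - 2094s + 13860 = (-2s - 16)(s^4 + 4s^3 - 85s^2 - 256s + 1344) + (-154s^3 - 2300s^2 - 3502s + 35364)
  s^4 + 4s^3 - 85s^2 - 256s + 1344 = (-(1/154)s + 421/5929)(-154s^3 - 2300s^2 - 3502s + 35364) + ((329508/5929)s^2 + (1318032/5929)s - 988524/847)
  -154s^3 - 2300s^2 - 3502s + 35364 = (-(456533/164754)s - 2496109/82377)((329508/5929)s^2 + (1318032/5929)s - 988524/847) + (0)
Last nonzero remainder: (329508/5929)s^2 + (1318032/5929)s - 988524/847. Dividing through by 329508/5929 gives the monic gcd s^2 + 4s - 21.

-21 + 4s + s^2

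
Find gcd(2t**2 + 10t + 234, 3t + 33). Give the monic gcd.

Apply the Euclidean algorithm:
  2t**2 + 10t + 234 = ((2/3)t - 4)(3t + 33) + (366)
  3t + 33 = ((1/122)t + 11/122)(366) + (0)
The last nonzero remainder is the constant 366, so the polynomials are coprime and gcd = 1.

1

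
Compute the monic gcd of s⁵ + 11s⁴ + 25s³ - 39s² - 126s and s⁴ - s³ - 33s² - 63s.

s³ + 6s² + 9s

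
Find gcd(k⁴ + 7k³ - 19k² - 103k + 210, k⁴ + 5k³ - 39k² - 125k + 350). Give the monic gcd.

k³ + 10k² + 11k - 70

Apply the Euclidean algorithm:
  k⁴ + 7k³ - 19k² - 103k + 210 = (k⁴ + 5k³ - 39k² - 125k + 350) + (2k³ + 20k² + 22k - 140)
  k⁴ + 5k³ - 39k² - 125k + 350 = ((1/2)k - 5/2)(2k³ + 20k² + 22k - 140) + (0)
Last nonzero remainder: 2k³ + 20k² + 22k - 140. Dividing through by 2 gives the monic gcd k³ + 10k² + 11k - 70.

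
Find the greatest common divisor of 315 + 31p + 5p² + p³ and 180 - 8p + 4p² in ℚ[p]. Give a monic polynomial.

45 - 2p + p²

By polynomial division,
  p³ + 5p² + 31p + 315 = ((1/4)p + 7/4)(4p² - 8p + 180) + (0)
Last nonzero remainder: 4p² - 8p + 180. Dividing through by 4 gives the monic gcd p² - 2p + 45.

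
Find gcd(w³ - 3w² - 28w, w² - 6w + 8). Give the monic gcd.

Apply the Euclidean algorithm:
  w³ - 3w² - 28w = (w + 3)(w² - 6w + 8) + (-18w - 24)
  w² - 6w + 8 = (-(1/18)w + 11/27)(-18w - 24) + (160/9)
  -18w - 24 = (-(81/80)w - 27/20)(160/9) + (0)
The last nonzero remainder is the constant 160/9, so the polynomials are coprime and gcd = 1.

1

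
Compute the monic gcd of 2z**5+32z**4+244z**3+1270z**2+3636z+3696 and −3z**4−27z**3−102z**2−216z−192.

z**2+6z+8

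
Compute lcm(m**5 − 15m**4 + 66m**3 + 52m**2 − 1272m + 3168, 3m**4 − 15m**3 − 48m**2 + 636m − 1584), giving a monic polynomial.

Euclidean algorithm in ℚ[m]:
  m**5 − 15m**4 + 66m**3 + 52m**2 − 1272m + 3168 = ((1/3)m − 10/3)(3m**4 − 15m**3 − 48m**2 + 636m − 1584) + (32m**3 − 320m**2 + 1376m − 2112)
  3m**4 − 15m**3 − 48m**2 + 636m − 1584 = ((3/32)m + 15/32)(32m**3 − 320m**2 + 1376m − 2112) + (−27m**2 + 189m − 594)
  32m**3 − 320m**2 + 1376m − 2112 = (−(32/27)m + 32/9)(−27m**2 + 189m − 594) + (0)
Last nonzero remainder: −27m**2 + 189m − 594. Dividing through by −27 gives the monic gcd m**2 − 7m + 22.
Then lcm(f, g) = f·g / gcd(f, g); expanding and making the result monic gives the answer.

m**7 − 13m**6 + 12m**5 + 544m**4 − 2752m**3 − 624m**2 + 36864m − 76032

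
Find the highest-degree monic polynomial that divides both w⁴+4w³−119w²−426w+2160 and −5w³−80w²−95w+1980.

By polynomial division,
  w⁴+4w³−119w²−426w+2160 = (−(1/5)w+12/5)(−5w³−80w²−95w+1980) + (54w²+198w−2592)
  −5w³−80w²−95w+1980 = (−(5/54)w−185/162)(54w²+198w−2592) + (−(980/9)w−980)
  54w²+198w−2592 = (−(243/490)w+648/245)(−(980/9)w−980) + (0)
Last nonzero remainder: −(980/9)w−980. Dividing through by −980/9 gives the monic gcd w+9.

w+9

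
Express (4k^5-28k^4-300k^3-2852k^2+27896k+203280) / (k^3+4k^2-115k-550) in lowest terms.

(4k^3-4k^2-104k-3696)/(k+10)

Euclidean algorithm in ℚ[k]:
  4k^5-28k^4-300k^3-2852k^2+27896k+203280 = (4k^2-44k+336)(k^3+4k^2-115k-550) + (-7056k^2+42336k+388080)
  k^3+4k^2-115k-550 = (-(1/7056)k-5/3528)(-7056k^2+42336k+388080) + (0)
Last nonzero remainder: -7056k^2+42336k+388080. Dividing through by -7056 gives the monic gcd k^2-6k-55.
Cancel k^2-6k-55 from numerator and denominator to get the reduced form.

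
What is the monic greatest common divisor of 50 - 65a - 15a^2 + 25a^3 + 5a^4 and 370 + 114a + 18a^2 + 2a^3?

Euclidean algorithm in ℚ[a]:
  5a^4 + 25a^3 - 15a^2 - 65a + 50 = ((5/2)a - 10)(2a^3 + 18a^2 + 114a + 370) + (-120a^2 + 150a + 3750)
  2a^3 + 18a^2 + 114a + 370 = (-(1/60)a - 41/240)(-120a^2 + 150a + 3750) + ((1617/8)a + 8085/8)
  -120a^2 + 150a + 3750 = (-(320/539)a + 2000/539)((1617/8)a + 8085/8) + (0)
Last nonzero remainder: (1617/8)a + 8085/8. Dividing through by 1617/8 gives the monic gcd a + 5.

5 + a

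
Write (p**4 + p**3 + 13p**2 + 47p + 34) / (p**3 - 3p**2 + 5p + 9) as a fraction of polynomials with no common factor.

Repeated division with remainder:
  p**4 + p**3 + 13p**2 + 47p + 34 = (p + 4)(p**3 - 3p**2 + 5p + 9) + (20p**2 + 18p - 2)
  p**3 - 3p**2 + 5p + 9 = ((1/20)p - 39/200)(20p**2 + 18p - 2) + ((861/100)p + 861/100)
  20p**2 + 18p - 2 = ((2000/861)p - 200/861)((861/100)p + 861/100) + (0)
Last nonzero remainder: (861/100)p + 861/100. Dividing through by 861/100 gives the monic gcd p + 1.
Cancel p + 1 from numerator and denominator to get the reduced form.

(p**3 + 13p + 34)/(p**2 - 4p + 9)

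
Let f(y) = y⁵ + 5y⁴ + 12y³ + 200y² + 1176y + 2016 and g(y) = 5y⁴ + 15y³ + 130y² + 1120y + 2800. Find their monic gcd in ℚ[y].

y² + 7y + 14

Repeated division with remainder:
  y⁵ + 5y⁴ + 12y³ + 200y² + 1176y + 2016 = ((1/5)y + 2/5)(5y⁴ + 15y³ + 130y² + 1120y + 2800) + (−20y³ − 76y² + 168y + 896)
  5y⁴ + 15y³ + 130y² + 1120y + 2800 = (−(1/4)y + 1/5)(−20y³ − 76y² + 168y + 896) + ((936/5)y² + (6552/5)y + 13104/5)
  −20y³ − 76y² + 168y + 896 = (−(25/234)y + 40/117)((936/5)y² + (6552/5)y + 13104/5) + (0)
Last nonzero remainder: (936/5)y² + (6552/5)y + 13104/5. Dividing through by 936/5 gives the monic gcd y² + 7y + 14.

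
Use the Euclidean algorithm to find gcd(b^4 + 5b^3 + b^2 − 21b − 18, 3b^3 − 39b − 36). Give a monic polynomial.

b^2 + 4b + 3

Repeated division with remainder:
  b^4 + 5b^3 + b^2 − 21b − 18 = ((1/3)b + 5/3)(3b^3 − 39b − 36) + (14b^2 + 56b + 42)
  3b^3 − 39b − 36 = ((3/14)b − 6/7)(14b^2 + 56b + 42) + (0)
Last nonzero remainder: 14b^2 + 56b + 42. Dividing through by 14 gives the monic gcd b^2 + 4b + 3.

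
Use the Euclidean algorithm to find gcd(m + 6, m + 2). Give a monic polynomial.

Euclidean algorithm in ℚ[m]:
  m + 6 = (m + 2) + (4)
  m + 2 = ((1/4)m + 1/2)(4) + (0)
The last nonzero remainder is the constant 4, so the polynomials are coprime and gcd = 1.

1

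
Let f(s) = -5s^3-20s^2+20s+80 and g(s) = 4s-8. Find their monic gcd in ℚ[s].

s-2

Repeated division with remainder:
  -5s^3-20s^2+20s+80 = (-(5/4)s^2-(15/2)s-10)(4s-8) + (0)
Last nonzero remainder: 4s-8. Dividing through by 4 gives the monic gcd s-2.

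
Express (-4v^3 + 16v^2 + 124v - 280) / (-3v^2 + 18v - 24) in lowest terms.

(4v^2 - 8v - 140)/(3v - 12)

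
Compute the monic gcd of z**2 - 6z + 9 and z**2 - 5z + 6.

z - 3

By polynomial division,
  z**2 - 6z + 9 = (z**2 - 5z + 6) + (-z + 3)
  z**2 - 5z + 6 = (-z + 2)(-z + 3) + (0)
Last nonzero remainder: -z + 3. Dividing through by -1 gives the monic gcd z - 3.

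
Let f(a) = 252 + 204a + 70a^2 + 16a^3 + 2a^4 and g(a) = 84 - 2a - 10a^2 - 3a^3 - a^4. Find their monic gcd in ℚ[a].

Repeated division with remainder:
  2a^4 + 16a^3 + 70a^2 + 204a + 252 = (-2)(-a^4 - 3a^3 - 10a^2 - 2a + 84) + (10a^3 + 50a^2 + 200a + 420)
  -a^4 - 3a^3 - 10a^2 - 2a + 84 = (-(1/10)a + 1/5)(10a^3 + 50a^2 + 200a + 420) + (0)
Last nonzero remainder: 10a^3 + 50a^2 + 200a + 420. Dividing through by 10 gives the monic gcd a^3 + 5a^2 + 20a + 42.

42 + 20a + 5a^2 + a^3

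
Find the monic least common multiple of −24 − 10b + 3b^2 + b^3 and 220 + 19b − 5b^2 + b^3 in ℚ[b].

−1320 − 334b + 231b^2 + 18b^3 − 6b^4 + b^5

Repeated division with remainder:
  b^3 + 3b^2 − 10b − 24 = (b^3 − 5b^2 + 19b + 220) + (8b^2 − 29b − 244)
  b^3 − 5b^2 + 19b + 220 = ((1/8)b − 11/64)(8b^2 − 29b − 244) + ((2849/64)b + 2849/16)
  8b^2 − 29b − 244 = ((512/2849)b − 3904/2849)((2849/64)b + 2849/16) + (0)
Last nonzero remainder: (2849/64)b + 2849/16. Dividing through by 2849/64 gives the monic gcd b + 4.
Then lcm(f, g) = f·g / gcd(f, g); expanding and making the result monic gives the answer.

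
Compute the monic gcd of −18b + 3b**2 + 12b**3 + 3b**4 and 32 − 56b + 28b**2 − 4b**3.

Repeated division with remainder:
  3b**4 + 12b**3 + 3b**2 − 18b = (−(3/4)b − 33/4)(−4b**3 + 28b**2 − 56b + 32) + (192b**2 − 456b + 264)
  −4b**3 + 28b**2 − 56b + 32 = (−(1/48)b + 37/384)(192b**2 − 456b + 264) + (−(105/16)b + 105/16)
  192b**2 − 456b + 264 = (−(1024/35)b + 1408/35)(−(105/16)b + 105/16) + (0)
Last nonzero remainder: −(105/16)b + 105/16. Dividing through by −105/16 gives the monic gcd b − 1.

−1 + b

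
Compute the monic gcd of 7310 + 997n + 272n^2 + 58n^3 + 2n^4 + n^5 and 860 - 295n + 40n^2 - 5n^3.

43 - 4n + n^2

Euclidean algorithm in ℚ[n]:
  n^5 + 2n^4 + 58n^3 + 272n^2 + 997n + 7310 = (-(1/5)n^2 - 2n - 79/5)(-5n^3 + 40n^2 - 295n + 860) + (486n^2 - 1944n + 20898)
  -5n^3 + 40n^2 - 295n + 860 = (-(5/486)n + 10/243)(486n^2 - 1944n + 20898) + (0)
Last nonzero remainder: 486n^2 - 1944n + 20898. Dividing through by 486 gives the monic gcd n^2 - 4n + 43.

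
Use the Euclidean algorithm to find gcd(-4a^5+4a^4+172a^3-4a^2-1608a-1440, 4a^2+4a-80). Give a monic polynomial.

Repeated division with remainder:
  -4a^5+4a^4+172a^3-4a^2-1608a-1440 = (-a^3+2a^2+21a+18)(4a^2+4a-80) + (0)
Last nonzero remainder: 4a^2+4a-80. Dividing through by 4 gives the monic gcd a^2+a-20.

a^2+a-20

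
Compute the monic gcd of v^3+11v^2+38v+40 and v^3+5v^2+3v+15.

v+5

Euclidean algorithm in ℚ[v]:
  v^3+11v^2+38v+40 = (v^3+5v^2+3v+15) + (6v^2+35v+25)
  v^3+5v^2+3v+15 = ((1/6)v-5/36)(6v^2+35v+25) + ((133/36)v+665/36)
  6v^2+35v+25 = ((216/133)v+180/133)((133/36)v+665/36) + (0)
Last nonzero remainder: (133/36)v+665/36. Dividing through by 133/36 gives the monic gcd v+5.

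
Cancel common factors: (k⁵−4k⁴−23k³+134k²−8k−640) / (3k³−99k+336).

(k³+3k²−18k−40)/(3k+21)

Repeated division with remainder:
  k⁵−4k⁴−23k³+134k²−8k−640 = ((1/3)k²−(4/3)k+10/3)(3k³−99k+336) + (−110k²+770k−1760)
  3k³−99k+336 = (−(3/110)k−21/110)(−110k²+770k−1760) + (0)
Last nonzero remainder: −110k²+770k−1760. Dividing through by −110 gives the monic gcd k²−7k+16.
Cancel k²−7k+16 from numerator and denominator to get the reduced form.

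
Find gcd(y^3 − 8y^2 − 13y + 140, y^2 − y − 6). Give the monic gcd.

Repeated division with remainder:
  y^3 − 8y^2 − 13y + 140 = (y − 7)(y^2 − y − 6) + (−14y + 98)
  y^2 − y − 6 = (−(1/14)y − 3/7)(−14y + 98) + (36)
  −14y + 98 = (−(7/18)y + 49/18)(36) + (0)
The last nonzero remainder is the constant 36, so the polynomials are coprime and gcd = 1.

1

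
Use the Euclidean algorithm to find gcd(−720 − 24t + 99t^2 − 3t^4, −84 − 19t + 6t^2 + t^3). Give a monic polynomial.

−12 − t + t^2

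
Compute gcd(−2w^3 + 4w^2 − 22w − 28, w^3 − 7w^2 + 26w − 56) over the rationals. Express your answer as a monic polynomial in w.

Euclidean algorithm in ℚ[w]:
  −2w^3 + 4w^2 − 22w − 28 = (−2)(w^3 − 7w^2 + 26w − 56) + (−10w^2 + 30w − 140)
  w^3 − 7w^2 + 26w − 56 = (−(1/10)w + 2/5)(−10w^2 + 30w − 140) + (0)
Last nonzero remainder: −10w^2 + 30w − 140. Dividing through by −10 gives the monic gcd w^2 − 3w + 14.

w^2 − 3w + 14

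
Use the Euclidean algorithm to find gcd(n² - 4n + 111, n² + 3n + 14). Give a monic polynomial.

1

Repeated division with remainder:
  n² - 4n + 111 = (n² + 3n + 14) + (-7n + 97)
  n² + 3n + 14 = (-(1/7)n - 118/49)(-7n + 97) + (12132/49)
  -7n + 97 = (-(343/12132)n + 4753/12132)(12132/49) + (0)
The last nonzero remainder is the constant 12132/49, so the polynomials are coprime and gcd = 1.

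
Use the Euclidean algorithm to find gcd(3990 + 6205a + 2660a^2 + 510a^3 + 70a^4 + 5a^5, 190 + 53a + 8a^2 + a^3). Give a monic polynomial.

38 + 3a + a^2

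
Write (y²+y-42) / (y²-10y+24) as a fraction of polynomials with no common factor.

(y+7)/(y-4)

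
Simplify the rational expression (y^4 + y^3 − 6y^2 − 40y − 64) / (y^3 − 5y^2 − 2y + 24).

(y^2 + 3y + 8)/(y − 3)

Euclidean algorithm in ℚ[y]:
  y^4 + y^3 − 6y^2 − 40y − 64 = (y + 6)(y^3 − 5y^2 − 2y + 24) + (26y^2 − 52y − 208)
  y^3 − 5y^2 − 2y + 24 = ((1/26)y − 3/26)(26y^2 − 52y − 208) + (0)
Last nonzero remainder: 26y^2 − 52y − 208. Dividing through by 26 gives the monic gcd y^2 − 2y − 8.
Cancel y^2 − 2y − 8 from numerator and denominator to get the reduced form.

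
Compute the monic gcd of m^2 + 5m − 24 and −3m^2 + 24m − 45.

m − 3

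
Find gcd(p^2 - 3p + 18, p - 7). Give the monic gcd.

Repeated division with remainder:
  p^2 - 3p + 18 = (p + 4)(p - 7) + (46)
  p - 7 = ((1/46)p - 7/46)(46) + (0)
The last nonzero remainder is the constant 46, so the polynomials are coprime and gcd = 1.

1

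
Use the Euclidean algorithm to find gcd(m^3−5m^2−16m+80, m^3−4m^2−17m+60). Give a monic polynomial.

m^2−m−20

Apply the Euclidean algorithm:
  m^3−5m^2−16m+80 = (m^3−4m^2−17m+60) + (−m^2+m+20)
  m^3−4m^2−17m+60 = (−m+3)(−m^2+m+20) + (0)
Last nonzero remainder: −m^2+m+20. Dividing through by −1 gives the monic gcd m^2−m−20.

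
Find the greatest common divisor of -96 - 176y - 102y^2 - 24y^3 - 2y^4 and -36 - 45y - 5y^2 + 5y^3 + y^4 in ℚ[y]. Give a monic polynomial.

Euclidean algorithm in ℚ[y]:
  -2y^4 - 24y^3 - 102y^2 - 176y - 96 = (-2)(y^4 + 5y^3 - 5y^2 - 45y - 36) + (-14y^3 - 112y^2 - 266y - 168)
  y^4 + 5y^3 - 5y^2 - 45y - 36 = (-(1/14)y + 3/14)(-14y^3 - 112y^2 - 266y - 168) + (0)
Last nonzero remainder: -14y^3 - 112y^2 - 266y - 168. Dividing through by -14 gives the monic gcd y^3 + 8y^2 + 19y + 12.

12 + 19y + 8y^2 + y^3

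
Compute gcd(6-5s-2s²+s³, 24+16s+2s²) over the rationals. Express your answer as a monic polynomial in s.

Apply the Euclidean algorithm:
  s³-2s²-5s+6 = ((1/2)s-5)(2s²+16s+24) + (63s+126)
  2s²+16s+24 = ((2/63)s+4/21)(63s+126) + (0)
Last nonzero remainder: 63s+126. Dividing through by 63 gives the monic gcd s+2.

2+s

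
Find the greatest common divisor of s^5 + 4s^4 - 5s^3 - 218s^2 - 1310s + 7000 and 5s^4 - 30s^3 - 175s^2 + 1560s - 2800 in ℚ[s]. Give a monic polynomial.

s^3 - 2s^2 - 43s + 140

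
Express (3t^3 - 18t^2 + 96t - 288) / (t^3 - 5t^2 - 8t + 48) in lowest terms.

(3t^2 - 6t + 72)/(t^2 - t - 12)

Apply the Euclidean algorithm:
  3t^3 - 18t^2 + 96t - 288 = (3)(t^3 - 5t^2 - 8t + 48) + (-3t^2 + 120t - 432)
  t^3 - 5t^2 - 8t + 48 = (-(1/3)t - 35/3)(-3t^2 + 120t - 432) + (1248t - 4992)
  -3t^2 + 120t - 432 = (-(1/416)t + 9/104)(1248t - 4992) + (0)
Last nonzero remainder: 1248t - 4992. Dividing through by 1248 gives the monic gcd t - 4.
Cancel t - 4 from numerator and denominator to get the reduced form.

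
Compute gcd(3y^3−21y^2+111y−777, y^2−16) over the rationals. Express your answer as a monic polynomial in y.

1

Repeated division with remainder:
  3y^3−21y^2+111y−777 = (3y−21)(y^2−16) + (159y−1113)
  y^2−16 = ((1/159)y+7/159)(159y−1113) + (33)
  159y−1113 = ((53/11)y−371/11)(33) + (0)
The last nonzero remainder is the constant 33, so the polynomials are coprime and gcd = 1.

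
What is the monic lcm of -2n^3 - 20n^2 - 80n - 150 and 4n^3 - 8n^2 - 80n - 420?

n^4 + 3n^3 - 30n^2 - 205n - 525

Euclidean algorithm in ℚ[n]:
  -2n^3 - 20n^2 - 80n - 150 = (-1/2)(4n^3 - 8n^2 - 80n - 420) + (-24n^2 - 120n - 360)
  4n^3 - 8n^2 - 80n - 420 = (-(1/6)n + 7/6)(-24n^2 - 120n - 360) + (0)
Last nonzero remainder: -24n^2 - 120n - 360. Dividing through by -24 gives the monic gcd n^2 + 5n + 15.
Then lcm(f, g) = f·g / gcd(f, g); expanding and making the result monic gives the answer.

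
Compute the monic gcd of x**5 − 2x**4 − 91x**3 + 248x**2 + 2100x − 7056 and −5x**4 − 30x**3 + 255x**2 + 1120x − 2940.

Repeated division with remainder:
  x**5 − 2x**4 − 91x**3 + 248x**2 + 2100x − 7056 = (−(1/5)x + 8/5)(−5x**4 − 30x**3 + 255x**2 + 1120x − 2940) + (8x**3 + 64x**2 − 280x − 2352)
  −5x**4 − 30x**3 + 255x**2 + 1120x − 2940 = (−(5/8)x + 5/4)(8x**3 + 64x**2 − 280x − 2352) + (0)
Last nonzero remainder: 8x**3 + 64x**2 − 280x − 2352. Dividing through by 8 gives the monic gcd x**3 + 8x**2 − 35x − 294.

x**3 + 8x**2 − 35x − 294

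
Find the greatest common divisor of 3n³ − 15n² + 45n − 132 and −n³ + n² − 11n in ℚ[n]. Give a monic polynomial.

Euclidean algorithm in ℚ[n]:
  3n³ − 15n² + 45n − 132 = (−3)(−n³ + n² − 11n) + (−12n² + 12n − 132)
  −n³ + n² − 11n = ((1/12)n)(−12n² + 12n − 132) + (0)
Last nonzero remainder: −12n² + 12n − 132. Dividing through by −12 gives the monic gcd n² − n + 11.

n² − n + 11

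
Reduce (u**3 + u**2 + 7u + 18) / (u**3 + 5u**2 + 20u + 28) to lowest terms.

(u**2 - u + 9)/(u**2 + 3u + 14)

By polynomial division,
  u**3 + u**2 + 7u + 18 = (u**3 + 5u**2 + 20u + 28) + (-4u**2 - 13u - 10)
  u**3 + 5u**2 + 20u + 28 = (-(1/4)u - 7/16)(-4u**2 - 13u - 10) + ((189/16)u + 189/8)
  -4u**2 - 13u - 10 = (-(64/189)u - 80/189)((189/16)u + 189/8) + (0)
Last nonzero remainder: (189/16)u + 189/8. Dividing through by 189/16 gives the monic gcd u + 2.
Cancel u + 2 from numerator and denominator to get the reduced form.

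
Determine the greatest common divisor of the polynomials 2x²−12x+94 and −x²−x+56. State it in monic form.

Euclidean algorithm in ℚ[x]:
  2x²−12x+94 = (−2)(−x²−x+56) + (−14x+206)
  −x²−x+56 = ((1/14)x+55/49)(−14x+206) + (−8586/49)
  −14x+206 = ((343/4293)x−5047/4293)(−8586/49) + (0)
The last nonzero remainder is the constant −8586/49, so the polynomials are coprime and gcd = 1.

1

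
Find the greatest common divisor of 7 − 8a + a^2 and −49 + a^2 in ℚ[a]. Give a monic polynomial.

−7 + a

By polynomial division,
  a^2 − 8a + 7 = (a^2 − 49) + (−8a + 56)
  a^2 − 49 = (−(1/8)a − 7/8)(−8a + 56) + (0)
Last nonzero remainder: −8a + 56. Dividing through by −8 gives the monic gcd a − 7.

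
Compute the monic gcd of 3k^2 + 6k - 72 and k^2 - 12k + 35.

Euclidean algorithm in ℚ[k]:
  3k^2 + 6k - 72 = (3)(k^2 - 12k + 35) + (42k - 177)
  k^2 - 12k + 35 = ((1/42)k - 109/588)(42k - 177) + (429/196)
  42k - 177 = ((2744/143)k - 11564/143)(429/196) + (0)
The last nonzero remainder is the constant 429/196, so the polynomials are coprime and gcd = 1.

1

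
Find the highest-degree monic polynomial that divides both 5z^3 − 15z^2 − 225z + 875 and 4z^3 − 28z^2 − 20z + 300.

z^2 − 10z + 25

By polynomial division,
  5z^3 − 15z^2 − 225z + 875 = (5/4)(4z^3 − 28z^2 − 20z + 300) + (20z^2 − 200z + 500)
  4z^3 − 28z^2 − 20z + 300 = ((1/5)z + 3/5)(20z^2 − 200z + 500) + (0)
Last nonzero remainder: 20z^2 − 200z + 500. Dividing through by 20 gives the monic gcd z^2 − 10z + 25.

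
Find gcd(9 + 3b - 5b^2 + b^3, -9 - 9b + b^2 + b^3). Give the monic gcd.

Euclidean algorithm in ℚ[b]:
  b^3 - 5b^2 + 3b + 9 = (b^3 + b^2 - 9b - 9) + (-6b^2 + 12b + 18)
  b^3 + b^2 - 9b - 9 = (-(1/6)b - 1/2)(-6b^2 + 12b + 18) + (0)
Last nonzero remainder: -6b^2 + 12b + 18. Dividing through by -6 gives the monic gcd b^2 - 2b - 3.

-3 - 2b + b^2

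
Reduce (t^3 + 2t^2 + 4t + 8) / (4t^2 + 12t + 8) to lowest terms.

(t^2 + 4)/(4t + 4)

Apply the Euclidean algorithm:
  t^3 + 2t^2 + 4t + 8 = ((1/4)t - 1/4)(4t^2 + 12t + 8) + (5t + 10)
  4t^2 + 12t + 8 = ((4/5)t + 4/5)(5t + 10) + (0)
Last nonzero remainder: 5t + 10. Dividing through by 5 gives the monic gcd t + 2.
Cancel t + 2 from numerator and denominator to get the reduced form.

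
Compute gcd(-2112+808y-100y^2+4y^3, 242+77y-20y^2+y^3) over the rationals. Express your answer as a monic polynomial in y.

-11+y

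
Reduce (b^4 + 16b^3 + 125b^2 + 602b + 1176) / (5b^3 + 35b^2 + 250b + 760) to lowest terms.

(b^3 + 12b^2 + 77b + 294)/(5b^2 + 15b + 190)

Euclidean algorithm in ℚ[b]:
  b^4 + 16b^3 + 125b^2 + 602b + 1176 = ((1/5)b + 9/5)(5b^3 + 35b^2 + 250b + 760) + (12b^2 - 192)
  5b^3 + 35b^2 + 250b + 760 = ((5/12)b + 35/12)(12b^2 - 192) + (330b + 1320)
  12b^2 - 192 = ((2/55)b - 8/55)(330b + 1320) + (0)
Last nonzero remainder: 330b + 1320. Dividing through by 330 gives the monic gcd b + 4.
Cancel b + 4 from numerator and denominator to get the reduced form.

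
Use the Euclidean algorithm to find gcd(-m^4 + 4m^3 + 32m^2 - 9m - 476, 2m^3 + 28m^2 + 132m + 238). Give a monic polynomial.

m^2 + 7m + 17

Apply the Euclidean algorithm:
  -m^4 + 4m^3 + 32m^2 - 9m - 476 = (-(1/2)m + 9)(2m^3 + 28m^2 + 132m + 238) + (-154m^2 - 1078m - 2618)
  2m^3 + 28m^2 + 132m + 238 = (-(1/77)m - 1/11)(-154m^2 - 1078m - 2618) + (0)
Last nonzero remainder: -154m^2 - 1078m - 2618. Dividing through by -154 gives the monic gcd m^2 + 7m + 17.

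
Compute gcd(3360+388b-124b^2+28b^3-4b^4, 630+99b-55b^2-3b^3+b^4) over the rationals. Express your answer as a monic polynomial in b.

-21-4b+b^2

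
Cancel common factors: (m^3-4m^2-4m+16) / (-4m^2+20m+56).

(-m^2+6m-8)/(4m-28)

Apply the Euclidean algorithm:
  m^3-4m^2-4m+16 = (-(1/4)m-1/4)(-4m^2+20m+56) + (15m+30)
  -4m^2+20m+56 = (-(4/15)m+28/15)(15m+30) + (0)
Last nonzero remainder: 15m+30. Dividing through by 15 gives the monic gcd m+2.
Cancel m+2 from numerator and denominator to get the reduced form.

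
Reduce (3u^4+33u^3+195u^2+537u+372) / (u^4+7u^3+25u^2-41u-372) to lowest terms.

By polynomial division,
  3u^4+33u^3+195u^2+537u+372 = (3)(u^4+7u^3+25u^2-41u-372) + (12u^3+120u^2+660u+1488)
  u^4+7u^3+25u^2-41u-372 = ((1/12)u-1/4)(12u^3+120u^2+660u+1488) + (0)
Last nonzero remainder: 12u^3+120u^2+660u+1488. Dividing through by 12 gives the monic gcd u^3+10u^2+55u+124.
Cancel u^3+10u^2+55u+124 from numerator and denominator to get the reduced form.

(3u+3)/(u-3)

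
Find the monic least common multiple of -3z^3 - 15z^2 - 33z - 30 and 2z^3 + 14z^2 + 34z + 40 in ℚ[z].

Repeated division with remainder:
  -3z^3 - 15z^2 - 33z - 30 = (-3/2)(2z^3 + 14z^2 + 34z + 40) + (6z^2 + 18z + 30)
  2z^3 + 14z^2 + 34z + 40 = ((1/3)z + 4/3)(6z^2 + 18z + 30) + (0)
Last nonzero remainder: 6z^2 + 18z + 30. Dividing through by 6 gives the monic gcd z^2 + 3z + 5.
Then lcm(f, g) = f·g / gcd(f, g); expanding and making the result monic gives the answer.

z^4 + 9z^3 + 31z^2 + 54z + 40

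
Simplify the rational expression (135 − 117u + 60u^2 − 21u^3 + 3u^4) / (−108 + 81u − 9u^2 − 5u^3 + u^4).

(15 − 3u + 3u^2)/(−12 + u + u^2)

Apply the Euclidean algorithm:
  3u^4 − 21u^3 + 60u^2 − 117u + 135 = (3)(u^4 − 5u^3 − 9u^2 + 81u − 108) + (−6u^3 + 87u^2 − 360u + 459)
  u^4 − 5u^3 − 9u^2 + 81u − 108 = (−(1/6)u − 19/12)(−6u^3 + 87u^2 − 360u + 459) + ((275/4)u^2 − (825/2)u + 2475/4)
  −6u^3 + 87u^2 − 360u + 459 = (−(24/275)u + 204/275)((275/4)u^2 − (825/2)u + 2475/4) + (0)
Last nonzero remainder: (275/4)u^2 − (825/2)u + 2475/4. Dividing through by 275/4 gives the monic gcd u^2 − 6u + 9.
Cancel u^2 − 6u + 9 from numerator and denominator to get the reduced form.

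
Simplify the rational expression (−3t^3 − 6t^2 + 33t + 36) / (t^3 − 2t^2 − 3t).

(−3t − 12)/(t)

Repeated division with remainder:
  −3t^3 − 6t^2 + 33t + 36 = (−3)(t^3 − 2t^2 − 3t) + (−12t^2 + 24t + 36)
  t^3 − 2t^2 − 3t = (−(1/12)t)(−12t^2 + 24t + 36) + (0)
Last nonzero remainder: −12t^2 + 24t + 36. Dividing through by −12 gives the monic gcd t^2 − 2t − 3.
Cancel t^2 − 2t − 3 from numerator and denominator to get the reduced form.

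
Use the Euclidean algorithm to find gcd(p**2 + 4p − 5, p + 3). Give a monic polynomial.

1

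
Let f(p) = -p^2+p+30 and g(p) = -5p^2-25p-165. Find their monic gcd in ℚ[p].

1

Euclidean algorithm in ℚ[p]:
  -p^2+p+30 = (1/5)(-5p^2-25p-165) + (6p+63)
  -5p^2-25p-165 = (-(5/6)p+55/12)(6p+63) + (-1815/4)
  6p+63 = (-(8/605)p-84/605)(-1815/4) + (0)
The last nonzero remainder is the constant -1815/4, so the polynomials are coprime and gcd = 1.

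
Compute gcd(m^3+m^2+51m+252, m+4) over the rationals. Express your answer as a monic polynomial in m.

m+4

Euclidean algorithm in ℚ[m]:
  m^3+m^2+51m+252 = (m^2−3m+63)(m+4) + (0)
The last nonzero remainder m+4 is already monic.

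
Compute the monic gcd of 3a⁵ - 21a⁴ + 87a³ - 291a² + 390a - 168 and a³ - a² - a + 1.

a² - 2a + 1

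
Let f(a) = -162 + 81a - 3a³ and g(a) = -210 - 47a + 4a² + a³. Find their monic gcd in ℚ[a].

Repeated division with remainder:
  -3a³ + 81a - 162 = (-3)(a³ + 4a² - 47a - 210) + (12a² - 60a - 792)
  a³ + 4a² - 47a - 210 = ((1/12)a + 3/4)(12a² - 60a - 792) + (64a + 384)
  12a² - 60a - 792 = ((3/16)a - 33/16)(64a + 384) + (0)
Last nonzero remainder: 64a + 384. Dividing through by 64 gives the monic gcd a + 6.

6 + a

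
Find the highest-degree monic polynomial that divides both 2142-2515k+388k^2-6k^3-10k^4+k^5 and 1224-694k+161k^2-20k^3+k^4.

By polynomial division,
  k^5-10k^4-6k^3+388k^2-2515k+2142 = (k+10)(k^4-20k^3+161k^2-694k+1224) + (33k^3-528k^2+3201k-10098)
  k^4-20k^3+161k^2-694k+1224 = ((1/33)k-4/33)(33k^3-528k^2+3201k-10098) + (0)
Last nonzero remainder: 33k^3-528k^2+3201k-10098. Dividing through by 33 gives the monic gcd k^3-16k^2+97k-306.

-306+97k-16k^2+k^3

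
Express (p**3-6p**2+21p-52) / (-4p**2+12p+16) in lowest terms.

(-p**2+2p-13)/(4p+4)

Apply the Euclidean algorithm:
  p**3-6p**2+21p-52 = (-(1/4)p+3/4)(-4p**2+12p+16) + (16p-64)
  -4p**2+12p+16 = (-(1/4)p-1/4)(16p-64) + (0)
Last nonzero remainder: 16p-64. Dividing through by 16 gives the monic gcd p-4.
Cancel p-4 from numerator and denominator to get the reduced form.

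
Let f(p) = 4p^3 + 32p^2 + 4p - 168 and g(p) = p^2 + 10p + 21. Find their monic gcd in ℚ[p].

p^2 + 10p + 21

Repeated division with remainder:
  4p^3 + 32p^2 + 4p - 168 = (4p - 8)(p^2 + 10p + 21) + (0)
The last nonzero remainder p^2 + 10p + 21 is already monic.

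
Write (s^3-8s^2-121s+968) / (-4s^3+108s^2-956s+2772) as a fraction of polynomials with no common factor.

By polynomial division,
  s^3-8s^2-121s+968 = (-1/4)(-4s^3+108s^2-956s+2772) + (19s^2-360s+1661)
  -4s^3+108s^2-956s+2772 = (-(4/19)s+612/361)(19s^2-360s+1661) + ((1440/361)s-15840/361)
  19s^2-360s+1661 = ((6859/1440)s-54511/1440)((1440/361)s-15840/361) + (0)
Last nonzero remainder: (1440/361)s-15840/361. Dividing through by 1440/361 gives the monic gcd s-11.
Cancel s-11 from numerator and denominator to get the reduced form.

(-s^2-3s+88)/(4s^2-64s+252)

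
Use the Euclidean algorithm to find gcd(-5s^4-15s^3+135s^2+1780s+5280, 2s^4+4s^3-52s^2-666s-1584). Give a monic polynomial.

s^3-s^2-23s-264

Apply the Euclidean algorithm:
  -5s^4-15s^3+135s^2+1780s+5280 = (-5/2)(2s^4+4s^3-52s^2-666s-1584) + (-5s^3+5s^2+115s+1320)
  2s^4+4s^3-52s^2-666s-1584 = (-(2/5)s-6/5)(-5s^3+5s^2+115s+1320) + (0)
Last nonzero remainder: -5s^3+5s^2+115s+1320. Dividing through by -5 gives the monic gcd s^3-s^2-23s-264.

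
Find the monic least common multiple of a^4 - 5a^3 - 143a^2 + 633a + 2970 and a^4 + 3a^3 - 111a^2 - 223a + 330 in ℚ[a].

a^5 - 6a^4 - 138a^3 + 776a^2 + 2337a - 2970

By polynomial division,
  a^4 - 5a^3 - 143a^2 + 633a + 2970 = (a^4 + 3a^3 - 111a^2 - 223a + 330) + (-8a^3 - 32a^2 + 856a + 2640)
  a^4 + 3a^3 - 111a^2 - 223a + 330 = (-(1/8)a + 1/8)(-8a^3 - 32a^2 + 856a + 2640) + (0)
Last nonzero remainder: -8a^3 - 32a^2 + 856a + 2640. Dividing through by -8 gives the monic gcd a^3 + 4a^2 - 107a - 330.
Then lcm(f, g) = f·g / gcd(f, g); expanding and making the result monic gives the answer.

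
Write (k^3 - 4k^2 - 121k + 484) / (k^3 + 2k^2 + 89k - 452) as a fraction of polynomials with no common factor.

(k^2 - 121)/(k^2 + 6k + 113)

Euclidean algorithm in ℚ[k]:
  k^3 - 4k^2 - 121k + 484 = (k^3 + 2k^2 + 89k - 452) + (-6k^2 - 210k + 936)
  k^3 + 2k^2 + 89k - 452 = (-(1/6)k + 11/2)(-6k^2 - 210k + 936) + (1400k - 5600)
  -6k^2 - 210k + 936 = (-(3/700)k - 117/700)(1400k - 5600) + (0)
Last nonzero remainder: 1400k - 5600. Dividing through by 1400 gives the monic gcd k - 4.
Cancel k - 4 from numerator and denominator to get the reduced form.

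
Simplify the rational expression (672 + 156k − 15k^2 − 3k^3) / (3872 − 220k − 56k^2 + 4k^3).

(84 + 9k − 3k^2)/(484 − 88k + 4k^2)

Apply the Euclidean algorithm:
  −3k^3 − 15k^2 + 156k + 672 = (−3/4)(4k^3 − 56k^2 − 220k + 3872) + (−57k^2 − 9k + 3576)
  4k^3 − 56k^2 − 220k + 3872 = (−(4/57)k + 1076/1083)(−57k^2 − 9k + 3576) + ((14400/361)k + 115200/361)
  −57k^2 − 9k + 3576 = (−(6859/4800)k + 53789/4800)((14400/361)k + 115200/361) + (0)
Last nonzero remainder: (14400/361)k + 115200/361. Dividing through by 14400/361 gives the monic gcd k + 8.
Cancel k + 8 from numerator and denominator to get the reduced form.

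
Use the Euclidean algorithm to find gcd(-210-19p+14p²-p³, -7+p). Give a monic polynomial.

-7+p

Repeated division with remainder:
  -p³+14p²-19p-210 = (-p²+7p+30)(p-7) + (0)
The last nonzero remainder p-7 is already monic.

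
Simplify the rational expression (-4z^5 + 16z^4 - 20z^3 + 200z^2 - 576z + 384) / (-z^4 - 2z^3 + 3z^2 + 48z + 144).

By polynomial division,
  -4z^5 + 16z^4 - 20z^3 + 200z^2 - 576z + 384 = (4z - 24)(-z^4 - 2z^3 + 3z^2 + 48z + 144) + (-80z^3 + 80z^2 + 3840)
  -z^4 - 2z^3 + 3z^2 + 48z + 144 = ((1/80)z + 3/80)(-80z^3 + 80z^2 + 3840) + (0)
Last nonzero remainder: -80z^3 + 80z^2 + 3840. Dividing through by -80 gives the monic gcd z^3 - z^2 - 48.
Cancel z^3 - z^2 - 48 from numerator and denominator to get the reduced form.

(4z^2 - 12z + 8)/(z + 3)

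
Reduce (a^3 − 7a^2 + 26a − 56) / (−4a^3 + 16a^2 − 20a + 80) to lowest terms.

Euclidean algorithm in ℚ[a]:
  a^3 − 7a^2 + 26a − 56 = (−1/4)(−4a^3 + 16a^2 − 20a + 80) + (−3a^2 + 21a − 36)
  −4a^3 + 16a^2 − 20a + 80 = ((4/3)a + 4)(−3a^2 + 21a − 36) + (−56a + 224)
  −3a^2 + 21a − 36 = ((3/56)a − 9/56)(−56a + 224) + (0)
Last nonzero remainder: −56a + 224. Dividing through by −56 gives the monic gcd a − 4.
Cancel a − 4 from numerator and denominator to get the reduced form.

(−a^2 + 3a − 14)/(4a^2 + 20)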